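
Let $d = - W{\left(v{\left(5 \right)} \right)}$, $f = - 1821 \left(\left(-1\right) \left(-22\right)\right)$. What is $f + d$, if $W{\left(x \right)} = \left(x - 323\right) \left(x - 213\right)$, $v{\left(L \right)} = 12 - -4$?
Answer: $-100541$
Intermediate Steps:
$v{\left(L \right)} = 16$ ($v{\left(L \right)} = 12 + 4 = 16$)
$W{\left(x \right)} = \left(-323 + x\right) \left(-213 + x\right)$
$f = -40062$ ($f = \left(-1821\right) 22 = -40062$)
$d = -60479$ ($d = - (68799 + 16^{2} - 8576) = - (68799 + 256 - 8576) = \left(-1\right) 60479 = -60479$)
$f + d = -40062 - 60479 = -100541$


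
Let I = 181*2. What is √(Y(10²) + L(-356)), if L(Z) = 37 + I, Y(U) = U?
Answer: √499 ≈ 22.338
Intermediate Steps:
I = 362
L(Z) = 399 (L(Z) = 37 + 362 = 399)
√(Y(10²) + L(-356)) = √(10² + 399) = √(100 + 399) = √499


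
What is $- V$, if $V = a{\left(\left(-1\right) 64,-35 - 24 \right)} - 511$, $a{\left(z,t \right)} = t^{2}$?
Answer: $-2970$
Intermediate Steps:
$V = 2970$ ($V = \left(-35 - 24\right)^{2} - 511 = \left(-59\right)^{2} - 511 = 3481 - 511 = 2970$)
$- V = \left(-1\right) 2970 = -2970$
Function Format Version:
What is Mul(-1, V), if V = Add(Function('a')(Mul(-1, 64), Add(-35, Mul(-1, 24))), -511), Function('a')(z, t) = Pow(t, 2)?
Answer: -2970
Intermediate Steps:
V = 2970 (V = Add(Pow(Add(-35, Mul(-1, 24)), 2), -511) = Add(Pow(Add(-35, -24), 2), -511) = Add(Pow(-59, 2), -511) = Add(3481, -511) = 2970)
Mul(-1, V) = Mul(-1, 2970) = -2970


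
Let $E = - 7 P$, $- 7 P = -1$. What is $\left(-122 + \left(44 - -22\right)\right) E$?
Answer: $56$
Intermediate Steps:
$P = \frac{1}{7}$ ($P = \left(- \frac{1}{7}\right) \left(-1\right) = \frac{1}{7} \approx 0.14286$)
$E = -1$ ($E = \left(-7\right) \frac{1}{7} = -1$)
$\left(-122 + \left(44 - -22\right)\right) E = \left(-122 + \left(44 - -22\right)\right) \left(-1\right) = \left(-122 + \left(44 + 22\right)\right) \left(-1\right) = \left(-122 + 66\right) \left(-1\right) = \left(-56\right) \left(-1\right) = 56$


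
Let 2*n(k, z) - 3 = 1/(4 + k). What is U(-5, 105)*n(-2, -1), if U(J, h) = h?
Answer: 735/4 ≈ 183.75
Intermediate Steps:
n(k, z) = 3/2 + 1/(2*(4 + k))
U(-5, 105)*n(-2, -1) = 105*((13 + 3*(-2))/(2*(4 - 2))) = 105*((½)*(13 - 6)/2) = 105*((½)*(½)*7) = 105*(7/4) = 735/4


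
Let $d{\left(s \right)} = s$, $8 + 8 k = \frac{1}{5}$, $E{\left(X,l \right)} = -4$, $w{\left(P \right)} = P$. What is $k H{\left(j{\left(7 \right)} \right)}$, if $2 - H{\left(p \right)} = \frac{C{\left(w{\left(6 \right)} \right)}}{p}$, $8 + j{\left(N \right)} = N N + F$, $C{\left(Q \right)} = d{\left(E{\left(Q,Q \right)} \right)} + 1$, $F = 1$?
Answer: $- \frac{1131}{560} \approx -2.0196$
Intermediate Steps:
$k = - \frac{39}{40}$ ($k = -1 + \frac{1}{8 \cdot 5} = -1 + \frac{1}{8} \cdot \frac{1}{5} = -1 + \frac{1}{40} = - \frac{39}{40} \approx -0.975$)
$C{\left(Q \right)} = -3$ ($C{\left(Q \right)} = -4 + 1 = -3$)
$j{\left(N \right)} = -7 + N^{2}$ ($j{\left(N \right)} = -8 + \left(N N + 1\right) = -8 + \left(N^{2} + 1\right) = -8 + \left(1 + N^{2}\right) = -7 + N^{2}$)
$H{\left(p \right)} = 2 + \frac{3}{p}$ ($H{\left(p \right)} = 2 - - \frac{3}{p} = 2 + \frac{3}{p}$)
$k H{\left(j{\left(7 \right)} \right)} = - \frac{39 \left(2 + \frac{3}{-7 + 7^{2}}\right)}{40} = - \frac{39 \left(2 + \frac{3}{-7 + 49}\right)}{40} = - \frac{39 \left(2 + \frac{3}{42}\right)}{40} = - \frac{39 \left(2 + 3 \cdot \frac{1}{42}\right)}{40} = - \frac{39 \left(2 + \frac{1}{14}\right)}{40} = \left(- \frac{39}{40}\right) \frac{29}{14} = - \frac{1131}{560}$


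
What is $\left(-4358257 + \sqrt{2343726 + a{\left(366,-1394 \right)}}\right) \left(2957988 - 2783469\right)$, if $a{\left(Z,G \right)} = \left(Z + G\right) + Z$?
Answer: $-760598653383 + 349038 \sqrt{585766} \approx -7.6033 \cdot 10^{11}$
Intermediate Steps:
$a{\left(Z,G \right)} = G + 2 Z$ ($a{\left(Z,G \right)} = \left(G + Z\right) + Z = G + 2 Z$)
$\left(-4358257 + \sqrt{2343726 + a{\left(366,-1394 \right)}}\right) \left(2957988 - 2783469\right) = \left(-4358257 + \sqrt{2343726 + \left(-1394 + 2 \cdot 366\right)}\right) \left(2957988 - 2783469\right) = \left(-4358257 + \sqrt{2343726 + \left(-1394 + 732\right)}\right) 174519 = \left(-4358257 + \sqrt{2343726 - 662}\right) 174519 = \left(-4358257 + \sqrt{2343064}\right) 174519 = \left(-4358257 + 2 \sqrt{585766}\right) 174519 = -760598653383 + 349038 \sqrt{585766}$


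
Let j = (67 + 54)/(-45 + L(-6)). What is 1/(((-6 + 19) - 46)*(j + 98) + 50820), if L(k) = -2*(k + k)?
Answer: 7/334433 ≈ 2.0931e-5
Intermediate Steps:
L(k) = -4*k
j = -121/21 (j = (67 + 54)/(-45 - 4*(-6)) = 121/(-45 + 24) = 121/(-21) = 121*(-1/21) = -121/21 ≈ -5.7619)
1/(((-6 + 19) - 46)*(j + 98) + 50820) = 1/(((-6 + 19) - 46)*(-121/21 + 98) + 50820) = 1/((13 - 46)*(1937/21) + 50820) = 1/(-33*1937/21 + 50820) = 1/(-21307/7 + 50820) = 1/(334433/7) = 7/334433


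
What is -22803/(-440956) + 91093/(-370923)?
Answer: -31709847739/163560722388 ≈ -0.19387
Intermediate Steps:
-22803/(-440956) + 91093/(-370923) = -22803*(-1/440956) + 91093*(-1/370923) = 22803/440956 - 91093/370923 = -31709847739/163560722388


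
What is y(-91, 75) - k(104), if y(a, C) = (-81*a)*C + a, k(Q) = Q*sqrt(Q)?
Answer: 552734 - 208*sqrt(26) ≈ 5.5167e+5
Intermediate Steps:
k(Q) = Q**(3/2)
y(a, C) = a - 81*C*a (y(a, C) = -81*C*a + a = a - 81*C*a)
y(-91, 75) - k(104) = -91*(1 - 81*75) - 104**(3/2) = -91*(1 - 6075) - 208*sqrt(26) = -91*(-6074) - 208*sqrt(26) = 552734 - 208*sqrt(26)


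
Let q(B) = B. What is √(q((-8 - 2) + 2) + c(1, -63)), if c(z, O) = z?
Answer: I*√7 ≈ 2.6458*I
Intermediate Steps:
√(q((-8 - 2) + 2) + c(1, -63)) = √(((-8 - 2) + 2) + 1) = √((-10 + 2) + 1) = √(-8 + 1) = √(-7) = I*√7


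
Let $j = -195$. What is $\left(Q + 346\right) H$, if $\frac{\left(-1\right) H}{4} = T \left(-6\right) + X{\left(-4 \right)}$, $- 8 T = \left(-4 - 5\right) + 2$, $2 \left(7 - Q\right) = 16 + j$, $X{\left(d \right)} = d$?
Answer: $\frac{32745}{2} \approx 16373.0$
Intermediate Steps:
$Q = \frac{193}{2}$ ($Q = 7 - \frac{16 - 195}{2} = 7 - - \frac{179}{2} = 7 + \frac{179}{2} = \frac{193}{2} \approx 96.5$)
$T = \frac{7}{8}$ ($T = - \frac{\left(-4 - 5\right) + 2}{8} = - \frac{-9 + 2}{8} = \left(- \frac{1}{8}\right) \left(-7\right) = \frac{7}{8} \approx 0.875$)
$H = 37$ ($H = - 4 \left(\frac{7}{8} \left(-6\right) - 4\right) = - 4 \left(- \frac{21}{4} - 4\right) = \left(-4\right) \left(- \frac{37}{4}\right) = 37$)
$\left(Q + 346\right) H = \left(\frac{193}{2} + 346\right) 37 = \frac{885}{2} \cdot 37 = \frac{32745}{2}$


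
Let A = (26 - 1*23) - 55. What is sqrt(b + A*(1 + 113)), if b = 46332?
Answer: 2*sqrt(10101) ≈ 201.01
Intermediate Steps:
A = -52 (A = (26 - 23) - 55 = 3 - 55 = -52)
sqrt(b + A*(1 + 113)) = sqrt(46332 - 52*(1 + 113)) = sqrt(46332 - 52*114) = sqrt(46332 - 5928) = sqrt(40404) = 2*sqrt(10101)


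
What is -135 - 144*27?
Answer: -4023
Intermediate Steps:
-135 - 144*27 = -135 - 3888 = -4023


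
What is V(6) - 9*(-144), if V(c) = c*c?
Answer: 1332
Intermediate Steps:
V(c) = c²
V(6) - 9*(-144) = 6² - 9*(-144) = 36 + 1296 = 1332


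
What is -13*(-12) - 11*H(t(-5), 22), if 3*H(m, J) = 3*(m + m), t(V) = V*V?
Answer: -394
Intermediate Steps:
t(V) = V**2
H(m, J) = 2*m (H(m, J) = (3*(m + m))/3 = (3*(2*m))/3 = (6*m)/3 = 2*m)
-13*(-12) - 11*H(t(-5), 22) = -13*(-12) - 22*(-5)**2 = 156 - 22*25 = 156 - 11*50 = 156 - 550 = -394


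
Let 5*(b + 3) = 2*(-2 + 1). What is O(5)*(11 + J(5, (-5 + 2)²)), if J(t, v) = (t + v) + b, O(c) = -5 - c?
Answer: -216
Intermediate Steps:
b = -17/5 (b = -3 + (2*(-2 + 1))/5 = -3 + (2*(-1))/5 = -3 + (⅕)*(-2) = -3 - ⅖ = -17/5 ≈ -3.4000)
J(t, v) = -17/5 + t + v (J(t, v) = (t + v) - 17/5 = -17/5 + t + v)
O(5)*(11 + J(5, (-5 + 2)²)) = (-5 - 1*5)*(11 + (-17/5 + 5 + (-5 + 2)²)) = (-5 - 5)*(11 + (-17/5 + 5 + (-3)²)) = -10*(11 + (-17/5 + 5 + 9)) = -10*(11 + 53/5) = -10*108/5 = -216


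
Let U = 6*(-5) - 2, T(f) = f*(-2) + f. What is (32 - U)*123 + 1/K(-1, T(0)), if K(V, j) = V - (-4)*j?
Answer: 7871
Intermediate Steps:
T(f) = -f (T(f) = -2*f + f = -f)
U = -32 (U = -30 - 2 = -32)
K(V, j) = V + 4*j
(32 - U)*123 + 1/K(-1, T(0)) = (32 - 1*(-32))*123 + 1/(-1 + 4*(-1*0)) = (32 + 32)*123 + 1/(-1 + 4*0) = 64*123 + 1/(-1 + 0) = 7872 + 1/(-1) = 7872 - 1 = 7871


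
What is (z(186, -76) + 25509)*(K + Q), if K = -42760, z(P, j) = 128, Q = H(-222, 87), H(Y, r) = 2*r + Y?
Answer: -1097468696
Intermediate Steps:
H(Y, r) = Y + 2*r
Q = -48 (Q = -222 + 2*87 = -222 + 174 = -48)
(z(186, -76) + 25509)*(K + Q) = (128 + 25509)*(-42760 - 48) = 25637*(-42808) = -1097468696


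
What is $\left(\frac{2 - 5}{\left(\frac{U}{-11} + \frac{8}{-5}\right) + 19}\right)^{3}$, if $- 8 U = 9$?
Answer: $- \frac{85184000}{16915218263} \approx -0.0050359$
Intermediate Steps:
$U = - \frac{9}{8}$ ($U = \left(- \frac{1}{8}\right) 9 = - \frac{9}{8} \approx -1.125$)
$\left(\frac{2 - 5}{\left(\frac{U}{-11} + \frac{8}{-5}\right) + 19}\right)^{3} = \left(\frac{2 - 5}{\left(- \frac{9}{8 \left(-11\right)} + \frac{8}{-5}\right) + 19}\right)^{3} = \left(- \frac{3}{\left(\left(- \frac{9}{8}\right) \left(- \frac{1}{11}\right) + 8 \left(- \frac{1}{5}\right)\right) + 19}\right)^{3} = \left(- \frac{3}{\left(\frac{9}{88} - \frac{8}{5}\right) + 19}\right)^{3} = \left(- \frac{3}{- \frac{659}{440} + 19}\right)^{3} = \left(- \frac{3}{\frac{7701}{440}}\right)^{3} = \left(\left(-3\right) \frac{440}{7701}\right)^{3} = \left(- \frac{440}{2567}\right)^{3} = - \frac{85184000}{16915218263}$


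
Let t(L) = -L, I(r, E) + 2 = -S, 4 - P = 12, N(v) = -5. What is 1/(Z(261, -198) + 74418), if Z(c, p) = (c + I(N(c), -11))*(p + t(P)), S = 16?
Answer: 1/28248 ≈ 3.5401e-5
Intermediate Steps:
P = -8 (P = 4 - 1*12 = 4 - 12 = -8)
I(r, E) = -18 (I(r, E) = -2 - 1*16 = -2 - 16 = -18)
Z(c, p) = (-18 + c)*(8 + p) (Z(c, p) = (c - 18)*(p - 1*(-8)) = (-18 + c)*(p + 8) = (-18 + c)*(8 + p))
1/(Z(261, -198) + 74418) = 1/((-144 - 18*(-198) + 8*261 + 261*(-198)) + 74418) = 1/((-144 + 3564 + 2088 - 51678) + 74418) = 1/(-46170 + 74418) = 1/28248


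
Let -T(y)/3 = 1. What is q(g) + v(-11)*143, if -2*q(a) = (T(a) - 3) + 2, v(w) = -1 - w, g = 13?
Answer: 1432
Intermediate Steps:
T(y) = -3 (T(y) = -3*1 = -3)
q(a) = 2 (q(a) = -((-3 - 3) + 2)/2 = -(-6 + 2)/2 = -1/2*(-4) = 2)
q(g) + v(-11)*143 = 2 + (-1 - 1*(-11))*143 = 2 + (-1 + 11)*143 = 2 + 10*143 = 2 + 1430 = 1432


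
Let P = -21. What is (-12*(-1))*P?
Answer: -252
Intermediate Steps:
(-12*(-1))*P = -12*(-1)*(-21) = 12*(-21) = -252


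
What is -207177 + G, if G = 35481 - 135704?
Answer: -307400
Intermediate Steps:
G = -100223
-207177 + G = -207177 - 100223 = -307400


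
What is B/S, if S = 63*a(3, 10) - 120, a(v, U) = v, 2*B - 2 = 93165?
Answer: 93167/138 ≈ 675.12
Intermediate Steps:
B = 93167/2 (B = 1 + (½)*93165 = 1 + 93165/2 = 93167/2 ≈ 46584.)
S = 69 (S = 63*3 - 120 = 189 - 120 = 69)
B/S = (93167/2)/69 = (93167/2)*(1/69) = 93167/138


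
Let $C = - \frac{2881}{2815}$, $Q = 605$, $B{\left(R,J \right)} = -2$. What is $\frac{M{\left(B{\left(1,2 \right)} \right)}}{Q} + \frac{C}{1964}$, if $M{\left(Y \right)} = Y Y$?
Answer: $\frac{4074327}{668967860} \approx 0.0060905$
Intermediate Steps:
$M{\left(Y \right)} = Y^{2}$
$C = - \frac{2881}{2815}$ ($C = \left(-2881\right) \frac{1}{2815} = - \frac{2881}{2815} \approx -1.0234$)
$\frac{M{\left(B{\left(1,2 \right)} \right)}}{Q} + \frac{C}{1964} = \frac{\left(-2\right)^{2}}{605} - \frac{2881}{2815 \cdot 1964} = 4 \cdot \frac{1}{605} - \frac{2881}{5528660} = \frac{4}{605} - \frac{2881}{5528660} = \frac{4074327}{668967860}$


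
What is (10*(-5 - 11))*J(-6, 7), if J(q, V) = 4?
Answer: -640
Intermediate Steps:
(10*(-5 - 11))*J(-6, 7) = (10*(-5 - 11))*4 = (10*(-16))*4 = -160*4 = -640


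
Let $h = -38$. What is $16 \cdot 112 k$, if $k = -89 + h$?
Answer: $-227584$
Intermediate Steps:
$k = -127$ ($k = -89 - 38 = -127$)
$16 \cdot 112 k = 16 \cdot 112 \left(-127\right) = 1792 \left(-127\right) = -227584$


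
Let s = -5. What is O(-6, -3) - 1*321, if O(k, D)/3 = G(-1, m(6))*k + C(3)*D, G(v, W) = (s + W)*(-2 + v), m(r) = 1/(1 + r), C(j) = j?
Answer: -4272/7 ≈ -610.29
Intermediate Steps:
G(v, W) = (-5 + W)*(-2 + v)
O(k, D) = 9*D + 306*k/7 (O(k, D) = 3*((10 - 5*(-1) - 2/(1 + 6) - 1/(1 + 6))*k + 3*D) = 3*((10 + 5 - 2/7 - 1/7)*k + 3*D) = 3*((10 + 5 - 2*⅐ + (⅐)*(-1))*k + 3*D) = 3*((10 + 5 - 2/7 - ⅐)*k + 3*D) = 3*(102*k/7 + 3*D) = 3*(3*D + 102*k/7) = 9*D + 306*k/7)
O(-6, -3) - 1*321 = (9*(-3) + (306/7)*(-6)) - 1*321 = (-27 - 1836/7) - 321 = -2025/7 - 321 = -4272/7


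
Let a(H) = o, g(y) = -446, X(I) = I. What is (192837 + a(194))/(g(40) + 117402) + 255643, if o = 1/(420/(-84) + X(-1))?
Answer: 179395053269/701736 ≈ 2.5564e+5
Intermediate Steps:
o = -1/6 (o = 1/(420/(-84) - 1) = 1/(420*(-1/84) - 1) = 1/(-5 - 1) = 1/(-6) = -1/6 ≈ -0.16667)
a(H) = -1/6
(192837 + a(194))/(g(40) + 117402) + 255643 = (192837 - 1/6)/(-446 + 117402) + 255643 = (1157021/6)/116956 + 255643 = (1157021/6)*(1/116956) + 255643 = 1157021/701736 + 255643 = 179395053269/701736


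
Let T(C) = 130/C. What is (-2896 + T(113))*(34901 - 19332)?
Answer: -5092900142/113 ≈ -4.5070e+7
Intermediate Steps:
(-2896 + T(113))*(34901 - 19332) = (-2896 + 130/113)*(34901 - 19332) = (-2896 + 130*(1/113))*15569 = (-2896 + 130/113)*15569 = -327118/113*15569 = -5092900142/113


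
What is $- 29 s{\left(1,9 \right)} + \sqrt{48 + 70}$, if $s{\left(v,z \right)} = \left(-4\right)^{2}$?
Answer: $-464 + \sqrt{118} \approx -453.14$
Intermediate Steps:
$s{\left(v,z \right)} = 16$
$- 29 s{\left(1,9 \right)} + \sqrt{48 + 70} = \left(-29\right) 16 + \sqrt{48 + 70} = -464 + \sqrt{118}$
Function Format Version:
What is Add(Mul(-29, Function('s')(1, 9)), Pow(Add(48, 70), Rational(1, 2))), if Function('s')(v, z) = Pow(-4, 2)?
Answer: Add(-464, Pow(118, Rational(1, 2))) ≈ -453.14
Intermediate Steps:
Function('s')(v, z) = 16
Add(Mul(-29, Function('s')(1, 9)), Pow(Add(48, 70), Rational(1, 2))) = Add(Mul(-29, 16), Pow(Add(48, 70), Rational(1, 2))) = Add(-464, Pow(118, Rational(1, 2)))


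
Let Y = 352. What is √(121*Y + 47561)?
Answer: 9*√1113 ≈ 300.25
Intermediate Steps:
√(121*Y + 47561) = √(121*352 + 47561) = √(42592 + 47561) = √90153 = 9*√1113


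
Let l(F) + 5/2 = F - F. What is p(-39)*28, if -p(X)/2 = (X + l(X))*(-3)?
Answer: -6972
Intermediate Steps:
l(F) = -5/2 (l(F) = -5/2 + (F - F) = -5/2 + 0 = -5/2)
p(X) = -15 + 6*X (p(X) = -2*(X - 5/2)*(-3) = -2*(-5/2 + X)*(-3) = -2*(15/2 - 3*X) = -15 + 6*X)
p(-39)*28 = (-15 + 6*(-39))*28 = (-15 - 234)*28 = -249*28 = -6972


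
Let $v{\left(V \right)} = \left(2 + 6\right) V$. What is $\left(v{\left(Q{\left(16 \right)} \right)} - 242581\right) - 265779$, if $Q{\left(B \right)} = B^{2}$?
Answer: $-506312$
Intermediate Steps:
$v{\left(V \right)} = 8 V$
$\left(v{\left(Q{\left(16 \right)} \right)} - 242581\right) - 265779 = \left(8 \cdot 16^{2} - 242581\right) - 265779 = \left(8 \cdot 256 - 242581\right) - 265779 = \left(2048 - 242581\right) - 265779 = -240533 - 265779 = -506312$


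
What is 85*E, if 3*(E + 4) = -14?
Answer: -2210/3 ≈ -736.67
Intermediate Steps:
E = -26/3 (E = -4 + (⅓)*(-14) = -4 - 14/3 = -26/3 ≈ -8.6667)
85*E = 85*(-26/3) = -2210/3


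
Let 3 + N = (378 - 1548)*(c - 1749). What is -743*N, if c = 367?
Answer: -1201384191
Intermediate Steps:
N = 1616937 (N = -3 + (378 - 1548)*(367 - 1749) = -3 - 1170*(-1382) = -3 + 1616940 = 1616937)
-743*N = -743*1616937 = -1201384191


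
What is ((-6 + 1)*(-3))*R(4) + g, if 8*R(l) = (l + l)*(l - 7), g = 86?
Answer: 41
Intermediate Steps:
R(l) = l*(-7 + l)/4 (R(l) = ((l + l)*(l - 7))/8 = ((2*l)*(-7 + l))/8 = (2*l*(-7 + l))/8 = l*(-7 + l)/4)
((-6 + 1)*(-3))*R(4) + g = ((-6 + 1)*(-3))*((¼)*4*(-7 + 4)) + 86 = (-5*(-3))*((¼)*4*(-3)) + 86 = 15*(-3) + 86 = -45 + 86 = 41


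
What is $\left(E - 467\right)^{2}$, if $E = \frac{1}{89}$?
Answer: $\frac{1727399844}{7921} \approx 2.1808 \cdot 10^{5}$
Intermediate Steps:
$E = \frac{1}{89} \approx 0.011236$
$\left(E - 467\right)^{2} = \left(\frac{1}{89} - 467\right)^{2} = \left(- \frac{41562}{89}\right)^{2} = \frac{1727399844}{7921}$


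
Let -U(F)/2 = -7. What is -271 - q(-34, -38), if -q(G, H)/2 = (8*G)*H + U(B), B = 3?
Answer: 20429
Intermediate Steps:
U(F) = 14 (U(F) = -2*(-7) = 14)
q(G, H) = -28 - 16*G*H (q(G, H) = -2*((8*G)*H + 14) = -2*(8*G*H + 14) = -2*(14 + 8*G*H) = -28 - 16*G*H)
-271 - q(-34, -38) = -271 - (-28 - 16*(-34)*(-38)) = -271 - (-28 - 20672) = -271 - 1*(-20700) = -271 + 20700 = 20429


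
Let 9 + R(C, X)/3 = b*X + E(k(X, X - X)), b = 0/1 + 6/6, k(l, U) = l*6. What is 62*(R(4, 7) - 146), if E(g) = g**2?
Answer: 318680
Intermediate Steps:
k(l, U) = 6*l
b = 1 (b = 0*1 + 6*(1/6) = 0 + 1 = 1)
R(C, X) = -27 + 3*X + 108*X**2 (R(C, X) = -27 + 3*(1*X + (6*X)**2) = -27 + 3*(X + 36*X**2) = -27 + (3*X + 108*X**2) = -27 + 3*X + 108*X**2)
62*(R(4, 7) - 146) = 62*((-27 + 3*7 + 108*7**2) - 146) = 62*((-27 + 21 + 108*49) - 146) = 62*((-27 + 21 + 5292) - 146) = 62*(5286 - 146) = 62*5140 = 318680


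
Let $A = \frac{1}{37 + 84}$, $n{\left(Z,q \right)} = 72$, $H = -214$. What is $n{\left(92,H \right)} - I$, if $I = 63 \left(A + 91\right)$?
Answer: $- \frac{685044}{121} \approx -5661.5$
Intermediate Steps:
$A = \frac{1}{121} \approx 0.0082645$
$I = \frac{693756}{121}$ ($I = 63 \left(\frac{1}{121} + 91\right) = 63 \cdot \frac{11012}{121} = \frac{693756}{121} \approx 5733.5$)
$n{\left(92,H \right)} - I = 72 - \frac{693756}{121} = - \frac{685044}{121}$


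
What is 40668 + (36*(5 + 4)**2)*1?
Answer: 43584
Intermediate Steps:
40668 + (36*(5 + 4)**2)*1 = 40668 + (36*9**2)*1 = 40668 + (36*81)*1 = 40668 + 2916*1 = 40668 + 2916 = 43584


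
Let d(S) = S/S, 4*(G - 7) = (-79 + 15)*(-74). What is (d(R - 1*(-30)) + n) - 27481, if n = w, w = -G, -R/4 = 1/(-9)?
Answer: -28671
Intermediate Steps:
R = 4/9 (R = -4/(-9) = -4*(-1/9) = 4/9 ≈ 0.44444)
G = 1191 (G = 7 + ((-79 + 15)*(-74))/4 = 7 + (-64*(-74))/4 = 7 + (1/4)*4736 = 7 + 1184 = 1191)
w = -1191 (w = -1*1191 = -1191)
d(S) = 1
n = -1191
(d(R - 1*(-30)) + n) - 27481 = (1 - 1191) - 27481 = -1190 - 27481 = -28671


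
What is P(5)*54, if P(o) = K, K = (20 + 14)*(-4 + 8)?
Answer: 7344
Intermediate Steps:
K = 136 (K = 34*4 = 136)
P(o) = 136
P(5)*54 = 136*54 = 7344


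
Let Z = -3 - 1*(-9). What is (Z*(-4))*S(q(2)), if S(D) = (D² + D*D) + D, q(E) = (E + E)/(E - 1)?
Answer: -864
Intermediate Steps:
q(E) = 2*E/(-1 + E) (q(E) = (2*E)/(-1 + E) = 2*E/(-1 + E))
Z = 6 (Z = -3 + 9 = 6)
S(D) = D + 2*D² (S(D) = (D² + D²) + D = 2*D² + D = D + 2*D²)
(Z*(-4))*S(q(2)) = (6*(-4))*((2*2/(-1 + 2))*(1 + 2*(2*2/(-1 + 2)))) = -24*2*2/1*(1 + 2*(2*2/1)) = -24*2*2*1*(1 + 2*(2*2*1)) = -96*(1 + 2*4) = -96*(1 + 8) = -96*9 = -24*36 = -864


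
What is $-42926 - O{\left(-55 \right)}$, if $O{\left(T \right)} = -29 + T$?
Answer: $-42842$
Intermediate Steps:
$-42926 - O{\left(-55 \right)} = -42926 - \left(-29 - 55\right) = -42926 - -84 = -42926 + 84 = -42842$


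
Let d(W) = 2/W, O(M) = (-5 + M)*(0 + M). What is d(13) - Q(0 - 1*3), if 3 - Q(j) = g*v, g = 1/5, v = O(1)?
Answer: -237/65 ≈ -3.6462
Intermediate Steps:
O(M) = M*(-5 + M) (O(M) = (-5 + M)*M = M*(-5 + M))
v = -4 (v = 1*(-5 + 1) = 1*(-4) = -4)
g = ⅕ ≈ 0.20000
Q(j) = 19/5 (Q(j) = 3 - (-4)/5 = 3 - 1*(-⅘) = 3 + ⅘ = 19/5)
d(13) - Q(0 - 1*3) = 2/13 - 1*19/5 = 2*(1/13) - 19/5 = 2/13 - 19/5 = -237/65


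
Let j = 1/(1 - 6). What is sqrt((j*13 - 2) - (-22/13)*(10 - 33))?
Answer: I*sqrt(183885)/65 ≈ 6.5972*I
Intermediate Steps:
j = -1/5 (j = 1/(-5) = -1/5 ≈ -0.20000)
sqrt((j*13 - 2) - (-22/13)*(10 - 33)) = sqrt((-1/5*13 - 2) - (-22/13)*(10 - 33)) = sqrt((-13/5 - 2) - (-22*1/13)*(-23)) = sqrt(-23/5 - (-22)*(-23)/13) = sqrt(-23/5 - 1*506/13) = sqrt(-23/5 - 506/13) = sqrt(-2829/65) = I*sqrt(183885)/65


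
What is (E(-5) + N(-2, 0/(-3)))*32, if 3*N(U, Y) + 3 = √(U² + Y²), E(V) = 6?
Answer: 544/3 ≈ 181.33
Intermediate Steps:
N(U, Y) = -1 + √(U² + Y²)/3
(E(-5) + N(-2, 0/(-3)))*32 = (6 + (-1 + √((-2)² + (0/(-3))²)/3))*32 = (6 + (-1 + √(4 + (0*(-⅓))²)/3))*32 = (6 + (-1 + √(4 + 0²)/3))*32 = (6 + (-1 + √(4 + 0)/3))*32 = (6 + (-1 + √4/3))*32 = (6 + (-1 + (⅓)*2))*32 = (6 + (-1 + ⅔))*32 = (6 - ⅓)*32 = (17/3)*32 = 544/3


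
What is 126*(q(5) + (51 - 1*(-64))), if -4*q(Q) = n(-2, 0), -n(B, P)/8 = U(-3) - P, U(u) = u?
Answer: 13734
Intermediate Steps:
n(B, P) = 24 + 8*P (n(B, P) = -8*(-3 - P) = 24 + 8*P)
q(Q) = -6 (q(Q) = -(24 + 8*0)/4 = -(24 + 0)/4 = -¼*24 = -6)
126*(q(5) + (51 - 1*(-64))) = 126*(-6 + (51 - 1*(-64))) = 126*(-6 + (51 + 64)) = 126*(-6 + 115) = 126*109 = 13734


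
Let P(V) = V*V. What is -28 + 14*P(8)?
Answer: 868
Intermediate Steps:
P(V) = V**2
-28 + 14*P(8) = -28 + 14*8**2 = -28 + 14*64 = -28 + 896 = 868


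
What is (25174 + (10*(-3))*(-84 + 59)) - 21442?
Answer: 4482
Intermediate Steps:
(25174 + (10*(-3))*(-84 + 59)) - 21442 = (25174 - 30*(-25)) - 21442 = (25174 + 750) - 21442 = 25924 - 21442 = 4482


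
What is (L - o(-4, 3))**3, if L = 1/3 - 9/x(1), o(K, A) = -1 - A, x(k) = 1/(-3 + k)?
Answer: 300763/27 ≈ 11139.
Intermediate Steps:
L = 55/3 (L = 1/3 - 9/(1/(-3 + 1)) = 1*(1/3) - 9/(1/(-2)) = 1/3 - 9/(-1/2) = 1/3 - 9*(-2) = 1/3 + 18 = 55/3 ≈ 18.333)
(L - o(-4, 3))**3 = (55/3 - (-1 - 1*3))**3 = (55/3 - (-1 - 3))**3 = (55/3 - 1*(-4))**3 = (55/3 + 4)**3 = (67/3)**3 = 300763/27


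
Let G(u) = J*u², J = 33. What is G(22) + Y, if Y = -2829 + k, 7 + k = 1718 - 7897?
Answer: 6957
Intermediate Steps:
k = -6186 (k = -7 + (1718 - 7897) = -7 - 6179 = -6186)
Y = -9015 (Y = -2829 - 6186 = -9015)
G(u) = 33*u²
G(22) + Y = 33*22² - 9015 = 33*484 - 9015 = 15972 - 9015 = 6957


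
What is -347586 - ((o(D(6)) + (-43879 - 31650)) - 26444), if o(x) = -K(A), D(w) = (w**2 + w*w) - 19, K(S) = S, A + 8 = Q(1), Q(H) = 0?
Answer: -245621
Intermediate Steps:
A = -8 (A = -8 + 0 = -8)
D(w) = -19 + 2*w**2 (D(w) = (w**2 + w**2) - 19 = 2*w**2 - 19 = -19 + 2*w**2)
o(x) = 8 (o(x) = -1*(-8) = 8)
-347586 - ((o(D(6)) + (-43879 - 31650)) - 26444) = -347586 - ((8 + (-43879 - 31650)) - 26444) = -347586 - ((8 - 75529) - 26444) = -347586 - (-75521 - 26444) = -347586 - 1*(-101965) = -347586 + 101965 = -245621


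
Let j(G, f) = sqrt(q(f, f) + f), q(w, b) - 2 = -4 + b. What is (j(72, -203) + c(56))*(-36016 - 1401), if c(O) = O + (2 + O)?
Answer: -4265538 - 74834*I*sqrt(102) ≈ -4.2655e+6 - 7.5579e+5*I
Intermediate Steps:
c(O) = 2 + 2*O
q(w, b) = -2 + b (q(w, b) = 2 + (-4 + b) = -2 + b)
j(G, f) = sqrt(-2 + 2*f) (j(G, f) = sqrt((-2 + f) + f) = sqrt(-2 + 2*f))
(j(72, -203) + c(56))*(-36016 - 1401) = (sqrt(-2 + 2*(-203)) + (2 + 2*56))*(-36016 - 1401) = (sqrt(-2 - 406) + (2 + 112))*(-37417) = (sqrt(-408) + 114)*(-37417) = (2*I*sqrt(102) + 114)*(-37417) = (114 + 2*I*sqrt(102))*(-37417) = -4265538 - 74834*I*sqrt(102)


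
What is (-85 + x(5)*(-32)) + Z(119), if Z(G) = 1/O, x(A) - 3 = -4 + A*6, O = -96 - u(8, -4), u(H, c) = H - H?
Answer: -97249/96 ≈ -1013.0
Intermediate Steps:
u(H, c) = 0
O = -96 (O = -96 - 1*0 = -96 + 0 = -96)
x(A) = -1 + 6*A (x(A) = 3 + (-4 + A*6) = 3 + (-4 + 6*A) = -1 + 6*A)
Z(G) = -1/96 (Z(G) = 1/(-96) = -1/96)
(-85 + x(5)*(-32)) + Z(119) = (-85 + (-1 + 6*5)*(-32)) - 1/96 = (-85 + (-1 + 30)*(-32)) - 1/96 = (-85 + 29*(-32)) - 1/96 = (-85 - 928) - 1/96 = -1013 - 1/96 = -97249/96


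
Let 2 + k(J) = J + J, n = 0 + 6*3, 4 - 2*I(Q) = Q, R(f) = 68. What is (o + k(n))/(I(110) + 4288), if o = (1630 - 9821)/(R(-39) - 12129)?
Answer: 83653/10215667 ≈ 0.0081887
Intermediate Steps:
o = 8191/12061 (o = (1630 - 9821)/(68 - 12129) = -8191/(-12061) = -8191*(-1/12061) = 8191/12061 ≈ 0.67913)
I(Q) = 2 - Q/2
n = 18 (n = 0 + 18 = 18)
k(J) = -2 + 2*J (k(J) = -2 + (J + J) = -2 + 2*J)
(o + k(n))/(I(110) + 4288) = (8191/12061 + (-2 + 2*18))/((2 - ½*110) + 4288) = (8191/12061 + (-2 + 36))/((2 - 55) + 4288) = (8191/12061 + 34)/(-53 + 4288) = (418265/12061)/4235 = (418265/12061)*(1/4235) = 83653/10215667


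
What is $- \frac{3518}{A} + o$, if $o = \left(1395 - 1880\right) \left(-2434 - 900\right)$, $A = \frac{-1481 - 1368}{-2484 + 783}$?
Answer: $\frac{657260056}{407} \approx 1.6149 \cdot 10^{6}$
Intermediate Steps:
$A = \frac{407}{243}$ ($A = - \frac{2849}{-1701} = \left(-2849\right) \left(- \frac{1}{1701}\right) = \frac{407}{243} \approx 1.6749$)
$o = 1616990$ ($o = \left(-485\right) \left(-3334\right) = 1616990$)
$- \frac{3518}{A} + o = - \frac{3518}{\frac{407}{243}} + 1616990 = \left(-3518\right) \frac{243}{407} + 1616990 = - \frac{854874}{407} + 1616990 = \frac{657260056}{407}$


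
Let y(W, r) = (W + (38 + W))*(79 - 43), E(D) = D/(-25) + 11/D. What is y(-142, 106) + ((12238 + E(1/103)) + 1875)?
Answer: 16454249/2575 ≈ 6390.0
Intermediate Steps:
E(D) = 11/D - D/25 (E(D) = D*(-1/25) + 11/D = -D/25 + 11/D = 11/D - D/25)
y(W, r) = 1368 + 72*W (y(W, r) = (38 + 2*W)*36 = 1368 + 72*W)
y(-142, 106) + ((12238 + E(1/103)) + 1875) = (1368 + 72*(-142)) + ((12238 + (11/(1/103) - 1/25/103)) + 1875) = (1368 - 10224) + ((12238 + (11/(1/103) - 1/25*1/103)) + 1875) = -8856 + ((12238 + (11*103 - 1/2575)) + 1875) = -8856 + ((12238 + (1133 - 1/2575)) + 1875) = -8856 + ((12238 + 2917474/2575) + 1875) = -8856 + (34430324/2575 + 1875) = -8856 + 39258449/2575 = 16454249/2575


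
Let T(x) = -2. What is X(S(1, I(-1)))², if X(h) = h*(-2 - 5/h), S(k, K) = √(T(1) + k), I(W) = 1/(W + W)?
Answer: 21 + 20*I ≈ 21.0 + 20.0*I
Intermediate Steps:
I(W) = 1/(2*W)
S(k, K) = √(-2 + k)
X(S(1, I(-1)))² = (-5 - 2*√(-2 + 1))² = (-5 - 2*I)²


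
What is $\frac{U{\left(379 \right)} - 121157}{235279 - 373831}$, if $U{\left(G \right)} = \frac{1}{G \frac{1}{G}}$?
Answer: $\frac{30289}{34638} \approx 0.87444$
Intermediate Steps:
$U{\left(G \right)} = 1$ ($U{\left(G \right)} = 1^{-1} = 1$)
$\frac{U{\left(379 \right)} - 121157}{235279 - 373831} = \frac{1 - 121157}{235279 - 373831} = - \frac{121156}{-138552} = \left(-121156\right) \left(- \frac{1}{138552}\right) = \frac{30289}{34638}$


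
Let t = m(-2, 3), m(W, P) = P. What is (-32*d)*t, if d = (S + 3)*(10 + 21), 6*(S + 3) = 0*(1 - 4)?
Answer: 0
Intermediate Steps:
S = -3 (S = -3 + (0*(1 - 4))/6 = -3 + (0*(-3))/6 = -3 + (⅙)*0 = -3 + 0 = -3)
d = 0 (d = (-3 + 3)*(10 + 21) = 0*31 = 0)
t = 3
(-32*d)*t = -32*0*3 = 0*3 = 0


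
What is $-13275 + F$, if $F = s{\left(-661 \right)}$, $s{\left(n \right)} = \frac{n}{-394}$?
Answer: $- \frac{5229689}{394} \approx -13273.0$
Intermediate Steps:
$s{\left(n \right)} = - \frac{n}{394}$ ($s{\left(n \right)} = n \left(- \frac{1}{394}\right) = - \frac{n}{394}$)
$F = \frac{661}{394}$ ($F = \left(- \frac{1}{394}\right) \left(-661\right) = \frac{661}{394} \approx 1.6777$)
$-13275 + F = -13275 + \frac{661}{394} = - \frac{5229689}{394}$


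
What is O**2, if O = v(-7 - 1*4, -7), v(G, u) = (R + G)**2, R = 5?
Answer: 1296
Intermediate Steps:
v(G, u) = (5 + G)**2
O = 36 (O = (5 + (-7 - 1*4))**2 = (5 + (-7 - 4))**2 = (5 - 11)**2 = (-6)**2 = 36)
O**2 = 36**2 = 1296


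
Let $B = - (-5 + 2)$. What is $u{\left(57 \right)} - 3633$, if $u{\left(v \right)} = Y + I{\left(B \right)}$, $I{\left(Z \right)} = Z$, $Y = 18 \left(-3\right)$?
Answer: $-3684$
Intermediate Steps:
$Y = -54$
$B = 3$ ($B = \left(-1\right) \left(-3\right) = 3$)
$u{\left(v \right)} = -51$ ($u{\left(v \right)} = -54 + 3 = -51$)
$u{\left(57 \right)} - 3633 = -51 - 3633 = -3684$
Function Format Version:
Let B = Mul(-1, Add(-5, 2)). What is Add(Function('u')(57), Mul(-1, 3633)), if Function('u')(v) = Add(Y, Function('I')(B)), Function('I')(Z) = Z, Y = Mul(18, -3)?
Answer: -3684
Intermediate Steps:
Y = -54
B = 3 (B = Mul(-1, -3) = 3)
Function('u')(v) = -51 (Function('u')(v) = Add(-54, 3) = -51)
Add(Function('u')(57), Mul(-1, 3633)) = Add(-51, Mul(-1, 3633)) = Add(-51, -3633) = -3684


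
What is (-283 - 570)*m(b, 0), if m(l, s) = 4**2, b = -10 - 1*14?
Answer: -13648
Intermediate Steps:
b = -24 (b = -10 - 14 = -24)
m(l, s) = 16
(-283 - 570)*m(b, 0) = (-283 - 570)*16 = -853*16 = -13648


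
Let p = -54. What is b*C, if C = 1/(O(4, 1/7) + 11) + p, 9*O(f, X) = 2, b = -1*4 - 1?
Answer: 27225/101 ≈ 269.55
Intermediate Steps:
b = -5 (b = -4 - 1 = -5)
O(f, X) = 2/9 (O(f, X) = (⅑)*2 = 2/9)
C = -5445/101 (C = 1/(2/9 + 11) - 54 = 1/(101/9) - 54 = 9/101 - 54 = -5445/101 ≈ -53.911)
b*C = -5*(-5445/101) = 27225/101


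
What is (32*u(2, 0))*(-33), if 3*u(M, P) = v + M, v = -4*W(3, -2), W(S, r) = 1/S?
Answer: -704/3 ≈ -234.67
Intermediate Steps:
v = -4/3 ≈ -1.3333
u(M, P) = -4/9 + M/3 (u(M, P) = (-4/3 + M)/3 = -4/9 + M/3)
(32*u(2, 0))*(-33) = (32*(-4/9 + (1/3)*2))*(-33) = (32*(-4/9 + 2/3))*(-33) = (32*(2/9))*(-33) = (64/9)*(-33) = -704/3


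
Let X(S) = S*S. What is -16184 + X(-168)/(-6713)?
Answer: -2217784/137 ≈ -16188.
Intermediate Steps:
X(S) = S²
-16184 + X(-168)/(-6713) = -16184 + (-168)²/(-6713) = -16184 + 28224*(-1/6713) = -16184 - 576/137 = -2217784/137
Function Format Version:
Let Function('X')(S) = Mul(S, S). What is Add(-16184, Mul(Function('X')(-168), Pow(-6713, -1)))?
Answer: Rational(-2217784, 137) ≈ -16188.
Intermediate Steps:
Function('X')(S) = Pow(S, 2)
Add(-16184, Mul(Function('X')(-168), Pow(-6713, -1))) = Add(-16184, Mul(Pow(-168, 2), Pow(-6713, -1))) = Add(-16184, Mul(28224, Rational(-1, 6713))) = Add(-16184, Rational(-576, 137)) = Rational(-2217784, 137)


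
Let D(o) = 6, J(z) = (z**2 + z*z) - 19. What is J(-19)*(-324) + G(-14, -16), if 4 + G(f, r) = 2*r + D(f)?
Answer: -227802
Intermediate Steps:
J(z) = -19 + 2*z**2 (J(z) = (z**2 + z**2) - 19 = 2*z**2 - 19 = -19 + 2*z**2)
G(f, r) = 2 + 2*r (G(f, r) = -4 + (2*r + 6) = -4 + (6 + 2*r) = 2 + 2*r)
J(-19)*(-324) + G(-14, -16) = (-19 + 2*(-19)**2)*(-324) + (2 + 2*(-16)) = (-19 + 2*361)*(-324) + (2 - 32) = (-19 + 722)*(-324) - 30 = 703*(-324) - 30 = -227772 - 30 = -227802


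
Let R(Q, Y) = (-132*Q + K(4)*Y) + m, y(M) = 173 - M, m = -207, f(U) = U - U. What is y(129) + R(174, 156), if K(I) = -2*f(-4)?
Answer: -23131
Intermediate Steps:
f(U) = 0
K(I) = 0 (K(I) = -2*0 = 0)
R(Q, Y) = -207 - 132*Q (R(Q, Y) = (-132*Q + 0*Y) - 207 = (-132*Q + 0) - 207 = -132*Q - 207 = -207 - 132*Q)
y(129) + R(174, 156) = (173 - 1*129) + (-207 - 132*174) = (173 - 129) + (-207 - 22968) = 44 - 23175 = -23131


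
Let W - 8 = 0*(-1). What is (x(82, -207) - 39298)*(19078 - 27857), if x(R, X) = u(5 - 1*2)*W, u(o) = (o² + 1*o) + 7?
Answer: 343662734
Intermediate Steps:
u(o) = 7 + o + o² (u(o) = (o² + o) + 7 = (o + o²) + 7 = 7 + o + o²)
W = 8 (W = 8 + 0*(-1) = 8 + 0 = 8)
x(R, X) = 152 (x(R, X) = (7 + (5 - 1*2) + (5 - 1*2)²)*8 = (7 + (5 - 2) + (5 - 2)²)*8 = (7 + 3 + 3²)*8 = (7 + 3 + 9)*8 = 19*8 = 152)
(x(82, -207) - 39298)*(19078 - 27857) = (152 - 39298)*(19078 - 27857) = -39146*(-8779) = 343662734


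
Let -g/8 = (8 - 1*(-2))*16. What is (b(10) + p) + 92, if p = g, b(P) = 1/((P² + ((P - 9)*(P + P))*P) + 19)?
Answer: -378971/319 ≈ -1188.0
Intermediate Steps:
b(P) = 1/(19 + P² + 2*P²*(-9 + P)) (b(P) = 1/((P² + ((-9 + P)*(2*P))*P) + 19) = 1/((P² + (2*P*(-9 + P))*P) + 19) = 1/((P² + 2*P²*(-9 + P)) + 19) = 1/(19 + P² + 2*P²*(-9 + P)))
g = -1280 (g = -8*(8 - 1*(-2))*16 = -8*(8 + 2)*16 = -80*16 = -8*160 = -1280)
p = -1280
(b(10) + p) + 92 = (1/(19 - 17*10² + 2*10³) - 1280) + 92 = (1/(19 - 17*100 + 2*1000) - 1280) + 92 = (1/(19 - 1700 + 2000) - 1280) + 92 = (1/319 - 1280) + 92 = -408319/319 + 92 = -378971/319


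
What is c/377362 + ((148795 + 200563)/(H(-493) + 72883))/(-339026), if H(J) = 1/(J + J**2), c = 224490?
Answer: 336355051979052016221/565417755236567776997 ≈ 0.59488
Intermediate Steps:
c/377362 + ((148795 + 200563)/(H(-493) + 72883))/(-339026) = 224490/377362 + ((148795 + 200563)/(1/((-493)*(1 - 493)) + 72883))/(-339026) = 224490*(1/377362) + (349358/(-1/493/(-492) + 72883))*(-1/339026) = 112245/188681 + (349358/(-1/493*(-1/492) + 72883))*(-1/339026) = 112245/188681 + (349358/(1/242556 + 72883))*(-1/339026) = 112245/188681 + (349358/(17678208949/242556))*(-1/339026) = 112245/188681 + (349358*(242556/17678208949))*(-1/339026) = 112245/188681 + (84738879048/17678208949)*(-1/339026) = 112245/188681 - 42369439524/2996686233571837 = 336355051979052016221/565417755236567776997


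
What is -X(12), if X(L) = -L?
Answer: 12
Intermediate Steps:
-X(12) = -(-1)*12 = -1*(-12) = 12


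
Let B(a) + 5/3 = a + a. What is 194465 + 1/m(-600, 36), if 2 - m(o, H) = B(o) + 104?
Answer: 641540038/3299 ≈ 1.9447e+5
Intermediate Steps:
B(a) = -5/3 + 2*a (B(a) = -5/3 + (a + a) = -5/3 + 2*a)
m(o, H) = -301/3 - 2*o (m(o, H) = 2 - ((-5/3 + 2*o) + 104) = 2 - (307/3 + 2*o) = 2 + (-307/3 - 2*o) = -301/3 - 2*o)
194465 + 1/m(-600, 36) = 194465 + 1/(-301/3 - 2*(-600)) = 194465 + 1/(-301/3 + 1200) = 194465 + 1/(3299/3) = 194465 + 3/3299 = 641540038/3299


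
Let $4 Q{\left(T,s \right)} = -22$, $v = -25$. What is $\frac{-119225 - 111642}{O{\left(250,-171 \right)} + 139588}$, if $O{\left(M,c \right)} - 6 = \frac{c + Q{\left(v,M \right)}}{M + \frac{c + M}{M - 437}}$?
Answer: $- \frac{21549587514}{13029917137} \approx -1.6539$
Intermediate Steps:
$Q{\left(T,s \right)} = - \frac{11}{2}$ ($Q{\left(T,s \right)} = \frac{1}{4} \left(-22\right) = - \frac{11}{2}$)
$O{\left(M,c \right)} = 6 + \frac{- \frac{11}{2} + c}{M + \frac{M + c}{-437 + M}}$ ($O{\left(M,c \right)} = 6 + \frac{c - \frac{11}{2}}{M + \frac{c + M}{M - 437}} = 6 + \frac{- \frac{11}{2} + c}{M + \frac{M + c}{-437 + M}}$)
$\frac{-119225 - 111642}{O{\left(250,-171 \right)} + 139588} = \frac{-119225 - 111642}{\frac{\frac{4807}{2} - -73701 + 6 \cdot 250^{2} - 655375 + 250 \left(-171\right)}{-171 + 250^{2} - 109000} + 139588} = - \frac{230867}{\frac{\frac{4807}{2} + 73701 + 6 \cdot 62500 - 655375 - 42750}{-171 + 62500 - 109000} + 139588} = - \frac{230867}{\frac{\frac{4807}{2} + 73701 + 375000 - 655375 - 42750}{-46671} + 139588} = - \frac{230867}{\left(- \frac{1}{46671}\right) \left(- \frac{494041}{2}\right) + 139588} = - \frac{230867}{\frac{494041}{93342} + 139588} = - \frac{230867}{\frac{13029917137}{93342}} = \left(-230867\right) \frac{93342}{13029917137} = - \frac{21549587514}{13029917137}$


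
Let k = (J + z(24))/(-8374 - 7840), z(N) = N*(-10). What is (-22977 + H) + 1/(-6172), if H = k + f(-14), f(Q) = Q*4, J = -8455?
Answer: -1152461668669/50036404 ≈ -23032.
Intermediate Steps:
z(N) = -10*N
f(Q) = 4*Q
k = 8695/16214 (k = (-8455 - 10*24)/(-8374 - 7840) = (-8455 - 240)/(-16214) = -8695*(-1/16214) = 8695/16214 ≈ 0.53627)
H = -899289/16214 (H = 8695/16214 + 4*(-14) = 8695/16214 - 56 = -899289/16214 ≈ -55.464)
(-22977 + H) + 1/(-6172) = (-22977 - 899289/16214) + 1/(-6172) = -373448367/16214 - 1/6172 = -1152461668669/50036404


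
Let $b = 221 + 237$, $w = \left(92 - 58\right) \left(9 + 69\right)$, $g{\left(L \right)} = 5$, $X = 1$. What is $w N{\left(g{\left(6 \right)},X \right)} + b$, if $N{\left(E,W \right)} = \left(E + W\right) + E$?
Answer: $29630$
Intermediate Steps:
$w = 2652$ ($w = 34 \cdot 78 = 2652$)
$N{\left(E,W \right)} = W + 2 E$
$b = 458$
$w N{\left(g{\left(6 \right)},X \right)} + b = 2652 \left(1 + 2 \cdot 5\right) + 458 = 2652 \left(1 + 10\right) + 458 = 2652 \cdot 11 + 458 = 29172 + 458 = 29630$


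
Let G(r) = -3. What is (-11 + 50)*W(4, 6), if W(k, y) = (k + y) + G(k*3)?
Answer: 273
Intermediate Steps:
W(k, y) = -3 + k + y (W(k, y) = (k + y) - 3 = -3 + k + y)
(-11 + 50)*W(4, 6) = (-11 + 50)*(-3 + 4 + 6) = 39*7 = 273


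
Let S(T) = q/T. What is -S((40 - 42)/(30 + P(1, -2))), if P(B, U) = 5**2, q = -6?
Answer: -165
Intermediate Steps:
P(B, U) = 25
S(T) = -6/T
-S((40 - 42)/(30 + P(1, -2))) = -(-6)/((40 - 42)/(30 + 25)) = -(-6)/((-2/55)) = -(-6)/((-2*1/55)) = -(-6)/(-2/55) = -(-6)*(-55)/2 = -1*165 = -165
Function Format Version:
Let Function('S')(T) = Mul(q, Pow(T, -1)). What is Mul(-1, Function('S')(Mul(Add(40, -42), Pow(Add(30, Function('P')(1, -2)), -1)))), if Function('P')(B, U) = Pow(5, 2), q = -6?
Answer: -165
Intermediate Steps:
Function('P')(B, U) = 25
Function('S')(T) = Mul(-6, Pow(T, -1))
Mul(-1, Function('S')(Mul(Add(40, -42), Pow(Add(30, Function('P')(1, -2)), -1)))) = Mul(-1, Mul(-6, Pow(Mul(Add(40, -42), Pow(Add(30, 25), -1)), -1))) = Mul(-1, Mul(-6, Pow(Mul(-2, Pow(55, -1)), -1))) = Mul(-1, Mul(-6, Pow(Mul(-2, Rational(1, 55)), -1))) = Mul(-1, Mul(-6, Pow(Rational(-2, 55), -1))) = Mul(-1, Mul(-6, Rational(-55, 2))) = Mul(-1, 165) = -165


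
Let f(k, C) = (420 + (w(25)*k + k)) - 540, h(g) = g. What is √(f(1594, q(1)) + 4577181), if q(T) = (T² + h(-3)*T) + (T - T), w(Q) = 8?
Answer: √4591407 ≈ 2142.8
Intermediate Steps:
q(T) = T² - 3*T (q(T) = (T² - 3*T) + (T - T) = (T² - 3*T) + 0 = T² - 3*T)
f(k, C) = -120 + 9*k (f(k, C) = (420 + (8*k + k)) - 540 = (420 + 9*k) - 540 = -120 + 9*k)
√(f(1594, q(1)) + 4577181) = √((-120 + 9*1594) + 4577181) = √((-120 + 14346) + 4577181) = √(14226 + 4577181) = √4591407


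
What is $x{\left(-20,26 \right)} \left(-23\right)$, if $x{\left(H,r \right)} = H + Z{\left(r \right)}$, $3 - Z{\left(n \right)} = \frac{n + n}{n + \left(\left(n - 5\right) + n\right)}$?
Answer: $\frac{29739}{73} \approx 407.38$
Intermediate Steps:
$Z{\left(n \right)} = 3 - \frac{2 n}{-5 + 3 n}$ ($Z{\left(n \right)} = 3 - \frac{n + n}{n + \left(\left(n - 5\right) + n\right)} = 3 - \frac{2 n}{n + \left(\left(-5 + n\right) + n\right)} = 3 - \frac{2 n}{n + \left(-5 + 2 n\right)} = 3 - \frac{2 n}{-5 + 3 n}$)
$x{\left(H,r \right)} = H + \frac{-15 + 7 r}{-5 + 3 r}$
$x{\left(-20,26 \right)} \left(-23\right) = \frac{-15 + 7 \cdot 26 - 20 \left(-5 + 3 \cdot 26\right)}{-5 + 3 \cdot 26} \left(-23\right) = \frac{-15 + 182 - 20 \left(-5 + 78\right)}{-5 + 78} \left(-23\right) = \frac{-15 + 182 - 1460}{73} \left(-23\right) = \frac{1}{73} \left(-1293\right) \left(-23\right) = \left(- \frac{1293}{73}\right) \left(-23\right) = \frac{29739}{73}$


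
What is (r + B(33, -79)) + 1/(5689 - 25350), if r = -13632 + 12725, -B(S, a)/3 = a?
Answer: -13172871/19661 ≈ -670.00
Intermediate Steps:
B(S, a) = -3*a
r = -907
(r + B(33, -79)) + 1/(5689 - 25350) = (-907 - 3*(-79)) + 1/(5689 - 25350) = (-907 + 237) + 1/(-19661) = -670 - 1/19661 = -13172871/19661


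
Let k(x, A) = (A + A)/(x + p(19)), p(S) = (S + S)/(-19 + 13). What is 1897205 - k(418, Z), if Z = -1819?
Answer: 2343059089/1235 ≈ 1.8972e+6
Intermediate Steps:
p(S) = -S/3 (p(S) = (2*S)/(-6) = (2*S)*(-1/6) = -S/3)
k(x, A) = 2*A/(-19/3 + x) (k(x, A) = (A + A)/(x - 1/3*19) = (2*A)/(x - 19/3) = (2*A)/(-19/3 + x) = 2*A/(-19/3 + x))
1897205 - k(418, Z) = 1897205 - 6*(-1819)/(-19 + 3*418) = 1897205 - 6*(-1819)/(-19 + 1254) = 1897205 - 6*(-1819)/1235 = 1897205 - 1*(-10914/1235) = 1897205 + 10914/1235 = 2343059089/1235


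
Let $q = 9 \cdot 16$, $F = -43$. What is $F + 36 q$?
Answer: $5141$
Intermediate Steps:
$q = 144$
$F + 36 q = -43 + 36 \cdot 144 = -43 + 5184 = 5141$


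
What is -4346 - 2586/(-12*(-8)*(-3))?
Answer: -208177/48 ≈ -4337.0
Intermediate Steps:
-4346 - 2586/(-12*(-8)*(-3)) = -4346 - 2586/(96*(-3)) = -4346 - 2586/(-288) = -4346 - 2586*(-1/288) = -4346 + 431/48 = -208177/48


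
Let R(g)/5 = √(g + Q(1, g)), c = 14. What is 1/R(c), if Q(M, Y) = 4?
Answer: √2/30 ≈ 0.047140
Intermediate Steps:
R(g) = 5*√(4 + g) (R(g) = 5*√(g + 4) = 5*√(4 + g))
1/R(c) = 1/(5*√(4 + 14)) = 1/(5*√18) = 1/(5*(3*√2)) = 1/(15*√2) = √2/30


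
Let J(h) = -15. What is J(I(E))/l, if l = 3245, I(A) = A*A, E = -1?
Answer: -3/649 ≈ -0.0046225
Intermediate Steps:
I(A) = A**2
J(I(E))/l = -15/3245 = -15*1/3245 = -3/649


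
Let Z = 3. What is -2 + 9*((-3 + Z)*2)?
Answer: -2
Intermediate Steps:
-2 + 9*((-3 + Z)*2) = -2 + 9*((-3 + 3)*2) = -2 + 9*(0*2) = -2 + 9*0 = -2 + 0 = -2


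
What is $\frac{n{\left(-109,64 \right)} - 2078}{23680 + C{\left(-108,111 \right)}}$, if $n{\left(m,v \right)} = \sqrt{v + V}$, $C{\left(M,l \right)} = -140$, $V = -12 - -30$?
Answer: $- \frac{1039}{11770} + \frac{\sqrt{82}}{23540} \approx -0.087891$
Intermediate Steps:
$V = 18$ ($V = -12 + 30 = 18$)
$n{\left(m,v \right)} = \sqrt{18 + v}$ ($n{\left(m,v \right)} = \sqrt{v + 18} = \sqrt{18 + v}$)
$\frac{n{\left(-109,64 \right)} - 2078}{23680 + C{\left(-108,111 \right)}} = \frac{\sqrt{18 + 64} - 2078}{23680 - 140} = \frac{\sqrt{82} - 2078}{23540} = \left(-2078 + \sqrt{82}\right) \frac{1}{23540} = - \frac{1039}{11770} + \frac{\sqrt{82}}{23540}$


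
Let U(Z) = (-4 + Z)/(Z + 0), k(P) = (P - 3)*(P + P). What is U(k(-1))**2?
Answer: 1/4 ≈ 0.25000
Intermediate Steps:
k(P) = 2*P*(-3 + P) (k(P) = (-3 + P)*(2*P) = 2*P*(-3 + P))
U(Z) = (-4 + Z)/Z
U(k(-1))**2 = ((-4 + 2*(-1)*(-3 - 1))/((2*(-1)*(-3 - 1))))**2 = ((-4 + 2*(-1)*(-4))/((2*(-1)*(-4))))**2 = ((-4 + 8)/8)**2 = ((1/8)*4)**2 = (1/2)**2 = 1/4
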